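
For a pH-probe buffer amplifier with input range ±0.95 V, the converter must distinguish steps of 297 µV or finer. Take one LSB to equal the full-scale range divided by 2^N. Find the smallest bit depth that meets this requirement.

Span: 0.95 V − (-0.95 V) = 1.9 V.
1.9 V / 297 µV = 6397. Since 2^12 = 4096 and 2^13 = 8192, N = 13.

13 bits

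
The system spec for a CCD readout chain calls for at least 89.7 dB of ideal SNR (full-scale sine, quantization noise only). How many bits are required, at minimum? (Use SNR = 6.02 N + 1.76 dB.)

Solving 6.02 N ≥ 89.7 − 1.76: N ≥ 14.608. Round up → N = 15.

15 bits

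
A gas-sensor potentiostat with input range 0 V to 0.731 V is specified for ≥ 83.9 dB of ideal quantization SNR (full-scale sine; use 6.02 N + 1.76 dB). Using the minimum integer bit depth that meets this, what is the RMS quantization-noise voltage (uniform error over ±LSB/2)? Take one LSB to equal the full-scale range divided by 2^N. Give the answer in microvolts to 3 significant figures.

12.9 µV

Span = 0.731 V.
Required N = ⌈(83.9 − 1.76)/6.02⌉ = ⌈13.645⌉ = 14.
LSB = 0.731 V ÷ 2^14 = 0.731/16384 V = 44.617 µV.
RMS noise = LSB/√12 = 12.9 µV.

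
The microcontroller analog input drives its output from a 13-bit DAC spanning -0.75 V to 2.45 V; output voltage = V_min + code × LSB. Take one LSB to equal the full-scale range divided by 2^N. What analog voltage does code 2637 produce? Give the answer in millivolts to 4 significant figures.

Span: 2.45 V − (-0.75 V) = 3.2 V. LSB = 3.2 V / 2^13.
V_out = -0.75 + 2637 × (3.2/8192) V
      = -0.75 V + 1.03008 V = 0.280078 V.

280.1 mV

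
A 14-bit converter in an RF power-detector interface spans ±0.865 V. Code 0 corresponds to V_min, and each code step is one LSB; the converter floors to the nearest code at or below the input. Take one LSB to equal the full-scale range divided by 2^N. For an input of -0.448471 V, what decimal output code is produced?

The full-scale span is 0.865 − (-0.865) = 1.73 V. LSB = 1.73 V / 2^14 ≈ 105.6 µV.
code = ⌊(V_in − V_min)/LSB⌋ = ⌊(V_in − V_min) × 2^14 / range⌋
     = ⌊(-0.448471 − (-0.865)) × 16384 / 1.73⌋ = ⌊0.416529 × 16384/1.73⌋
     = ⌊3944.746⌋ = 3944.

3944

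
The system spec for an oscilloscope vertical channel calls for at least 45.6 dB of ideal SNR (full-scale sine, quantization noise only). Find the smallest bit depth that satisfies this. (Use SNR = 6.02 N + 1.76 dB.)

8 bits

6.02 N + 1.76 ≥ 45.6 gives N ≥ 7.282, so the minimum integer is 8.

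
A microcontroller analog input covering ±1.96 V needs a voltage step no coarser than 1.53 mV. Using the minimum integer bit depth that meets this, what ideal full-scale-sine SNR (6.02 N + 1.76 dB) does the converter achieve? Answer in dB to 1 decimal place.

74.0 dB

The full-scale span is 1.96 − (-1.96) = 3.92 V.
3.92 V / 1.53 mV = 2562. Since 2^11 = 2048 and 2^12 = 4096, N = 12.
6.02(12) + 1.76 = 74.00 dB.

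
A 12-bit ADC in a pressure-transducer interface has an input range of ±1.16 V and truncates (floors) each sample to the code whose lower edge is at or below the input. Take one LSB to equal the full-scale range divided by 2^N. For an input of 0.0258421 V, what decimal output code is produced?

2093

Range = 1.16 − (-1.16) = 2.32 V. LSB = 2.32 V / 2^12 ≈ 0.5664 mV.
V_in − V_min = 0.0258421 − (-1.16) = 1.1858421 V.
Divide by LSB: 1.1858421 × 4096/2.32 = 2093.6247.
Truncating gives code 2093.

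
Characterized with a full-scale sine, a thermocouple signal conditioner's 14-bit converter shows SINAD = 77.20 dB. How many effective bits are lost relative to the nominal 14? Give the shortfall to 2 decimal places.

1.47 bits

ENOB = (SINAD − 1.76)/6.02 = (77.20 − 1.76)/6.02 = 12.5316 bits.
Shortfall = 14 − 12.5316 = 1.4684 bits.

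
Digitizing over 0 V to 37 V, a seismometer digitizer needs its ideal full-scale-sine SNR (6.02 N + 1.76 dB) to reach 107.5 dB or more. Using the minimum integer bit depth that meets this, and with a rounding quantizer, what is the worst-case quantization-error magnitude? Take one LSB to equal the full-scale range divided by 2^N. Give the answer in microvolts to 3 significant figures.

Full-scale range = 37 V.
Solving 6.02 N ≥ 107.5 − 1.76: N ≥ 17.565. Round up → N = 18.
LSB = 37 V / 2^18 = 141.14 µV.
Half an LSB is 70.6 µV.

70.6 µV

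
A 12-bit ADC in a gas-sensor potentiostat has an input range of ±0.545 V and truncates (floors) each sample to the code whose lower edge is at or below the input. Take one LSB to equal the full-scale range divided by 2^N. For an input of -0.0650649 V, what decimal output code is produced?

The full-scale span is 0.545 − (-0.545) = 1.09 V. LSB = 1.09 V / 2^12 ≈ 266.1 µV.
code = ⌊(V_in − V_min)/LSB⌋ = ⌊(V_in − V_min) × 2^12 / range⌋
     = ⌊(-0.0650649 − (-0.545)) × 4096 / 1.09⌋ = ⌊0.4799351 × 4096/1.09⌋
     = ⌊1803.499⌋ = 1803.

1803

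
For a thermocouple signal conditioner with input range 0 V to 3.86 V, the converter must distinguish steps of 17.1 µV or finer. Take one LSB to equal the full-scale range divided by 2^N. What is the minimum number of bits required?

Range is 3.86 V.
Need 2^N ≥ 3.86 V / 17.1 µV = 225700 → N_min = 18.

18 bits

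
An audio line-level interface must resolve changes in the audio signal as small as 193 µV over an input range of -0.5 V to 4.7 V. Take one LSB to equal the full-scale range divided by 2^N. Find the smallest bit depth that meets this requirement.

15 bits

Range = 4.7 − (-0.5) = 5.2 V.
Required number of levels: 5.2/193 µV = 26943; smallest N with 2^N ≥ that is 15.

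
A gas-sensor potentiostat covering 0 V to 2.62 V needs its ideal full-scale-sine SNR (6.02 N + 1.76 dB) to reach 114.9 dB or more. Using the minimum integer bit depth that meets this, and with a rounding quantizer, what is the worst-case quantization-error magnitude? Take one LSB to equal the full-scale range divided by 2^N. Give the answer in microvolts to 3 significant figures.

Range is 2.62 V.
Solving 6.02 N ≥ 114.9 − 1.76: N ≥ 18.794. Round up → N = 19.
Step size = 2.62/524288 V = 4.9973 µV.
Max error for round-to-nearest is LSB/2 = 2.50 µV.

2.50 µV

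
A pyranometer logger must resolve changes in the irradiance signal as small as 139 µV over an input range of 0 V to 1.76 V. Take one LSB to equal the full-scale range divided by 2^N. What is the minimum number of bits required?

14 bits

Full-scale range = 1.76 V.
Need 2^N ≥ 1.76 V / 139 µV = 12660 → N_min = 14.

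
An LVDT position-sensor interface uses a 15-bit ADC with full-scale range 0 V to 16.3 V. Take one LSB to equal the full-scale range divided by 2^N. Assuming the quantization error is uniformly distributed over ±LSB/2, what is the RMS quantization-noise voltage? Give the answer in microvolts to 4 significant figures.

Span = 16.3 V.
LSB = 16.3 V / 2^15 = 497.437 µV.
σ_q = LSB/√12 = 497.437 µV/3.4641 = 143.6 µV.

143.6 µV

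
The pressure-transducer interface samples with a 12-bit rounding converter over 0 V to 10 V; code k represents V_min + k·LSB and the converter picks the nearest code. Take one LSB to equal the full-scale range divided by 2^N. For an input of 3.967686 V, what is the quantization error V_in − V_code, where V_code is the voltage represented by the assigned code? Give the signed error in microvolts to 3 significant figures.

Range is 10 V. LSB = 10 V / 2^12 ≈ 2.441 mV.
Position in LSBs: (3.967686 − (0)) × 4096/10 = 1625.1642; rounding gives k = 1625.
Reconstructed level: 0 + 1625 × 10/4096 V = 3.967285156 V.
V_in − V_code = 3.967686 − (3.967285156) = +401 µV.

+401 µV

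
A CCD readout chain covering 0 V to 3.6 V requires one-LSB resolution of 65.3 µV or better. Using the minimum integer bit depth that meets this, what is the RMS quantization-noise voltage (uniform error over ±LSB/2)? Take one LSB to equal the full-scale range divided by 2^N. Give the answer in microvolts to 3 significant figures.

Span = 3.6 V.
Levels needed ≥ 3.6/65.3 µV = 55130. 2^16 = 65536 suffices, so N_min = 16.
LSB = 3.6 V / 2^16 = 54.932 µV.
V_rms = LSB/√12 = 15.9 µV.

15.9 µV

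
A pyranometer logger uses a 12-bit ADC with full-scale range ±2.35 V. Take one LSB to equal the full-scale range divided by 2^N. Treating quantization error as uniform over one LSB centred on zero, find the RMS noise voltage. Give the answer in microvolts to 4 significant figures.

331.2 µV

The full-scale span is 2.35 − (-2.35) = 4.7 V.
One LSB is 4.7 V / 4096 = 1.14746 mV.
V_rms = LSB/√12 = 1.14746 mV / √12 = 331.2 µV.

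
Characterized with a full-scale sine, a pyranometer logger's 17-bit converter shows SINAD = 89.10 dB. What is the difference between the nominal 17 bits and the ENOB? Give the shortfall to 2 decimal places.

2.49 bits

Effective bits = (89.10 − 1.76)/6.02 = 14.5083.
17 − 14.5083 = 2.49 bits below nominal.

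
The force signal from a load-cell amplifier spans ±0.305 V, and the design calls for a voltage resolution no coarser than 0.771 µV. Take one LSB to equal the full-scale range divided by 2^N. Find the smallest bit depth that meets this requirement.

Full-scale range = 0.305 V − (-0.305 V) = 0.61 V.
Required number of levels: 0.61/0.771 µV = 791180; smallest N with 2^N ≥ that is 20.

20 bits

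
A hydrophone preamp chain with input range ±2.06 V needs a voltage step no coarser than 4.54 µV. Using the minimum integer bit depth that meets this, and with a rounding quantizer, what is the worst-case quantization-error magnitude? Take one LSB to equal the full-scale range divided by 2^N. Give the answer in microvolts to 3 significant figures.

Full-scale range = 2.06 V − (-2.06 V) = 4.12 V.
4.12 V / 4.54 µV = 907500. Since 2^19 = 524288 and 2^20 = 1048576, N = 20.
Step size = 4.12/1048576 V = 3.9291 µV.
Max error for round-to-nearest is LSB/2 = 1.96 µV.

1.96 µV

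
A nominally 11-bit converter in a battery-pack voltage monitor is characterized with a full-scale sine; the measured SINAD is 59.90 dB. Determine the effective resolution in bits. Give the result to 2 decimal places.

9.66 bits

Inverting SNR = 6.02 N + 1.76: N_eff = (59.90 − 1.76)/6.02 = 9.6578.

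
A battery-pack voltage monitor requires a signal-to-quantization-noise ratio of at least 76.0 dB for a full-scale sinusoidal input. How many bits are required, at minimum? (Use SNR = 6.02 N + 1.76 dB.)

13 bits

Required N = ⌈(76.0 − 1.76)/6.02⌉ = ⌈12.332⌉ = 13.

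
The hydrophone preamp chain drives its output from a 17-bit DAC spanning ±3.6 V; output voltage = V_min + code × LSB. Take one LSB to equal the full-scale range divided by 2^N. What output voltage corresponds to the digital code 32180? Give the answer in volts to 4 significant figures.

Range = 3.6 − (-3.6) = 7.2 V. LSB = 7.2 V / 2^17.
Output = V_min + (32180/131072) × range = -3.6 + 0.245514 × 7.2 V
      = -3.6 + 1.76770 = -1.83230 V.

-1.832 V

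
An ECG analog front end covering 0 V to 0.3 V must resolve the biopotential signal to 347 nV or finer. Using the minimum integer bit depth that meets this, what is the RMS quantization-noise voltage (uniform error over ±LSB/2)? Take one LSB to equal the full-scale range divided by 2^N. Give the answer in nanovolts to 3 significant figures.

82.6 nV

Full-scale range = 0.3 V.
Levels needed ≥ 0.3/347 nV = 864600. 2^20 = 1048576 suffices, so N_min = 20.
Step size = 0.3/1048576 V = 286.10 nV.
RMS noise = LSB/√12 = 82.6 nV.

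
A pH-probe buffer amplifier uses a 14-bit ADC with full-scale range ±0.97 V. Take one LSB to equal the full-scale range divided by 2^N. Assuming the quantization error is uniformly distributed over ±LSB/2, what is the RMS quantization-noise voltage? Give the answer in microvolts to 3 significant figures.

34.2 µV

Span: 0.97 V − (-0.97 V) = 1.94 V.
LSB = 1.94 V ÷ 2^14 = 1.94/16384 V = 118.41 µV.
For a uniform distribution on [−LSB/2, +LSB/2], V_rms = LSB/√12 = 118.41 µV/3.4641 = 34.2 µV.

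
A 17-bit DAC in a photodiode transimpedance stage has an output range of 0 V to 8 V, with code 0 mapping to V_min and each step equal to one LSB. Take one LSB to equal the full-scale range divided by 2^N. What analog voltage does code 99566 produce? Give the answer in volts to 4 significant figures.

V_FS = 8 V. LSB = 8 V / 2^17.
V_out = V_min + code × LSB = 0 V + 99566 × 8 V / 131072
      = 0 + 6.07703 = 6.07703 V.

6.077 V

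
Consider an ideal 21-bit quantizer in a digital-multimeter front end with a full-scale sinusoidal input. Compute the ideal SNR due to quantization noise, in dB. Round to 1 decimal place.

128.2 dB

Ideal quantization SNR: 6.02 × 21 + 1.76 dB = 128.2 dB.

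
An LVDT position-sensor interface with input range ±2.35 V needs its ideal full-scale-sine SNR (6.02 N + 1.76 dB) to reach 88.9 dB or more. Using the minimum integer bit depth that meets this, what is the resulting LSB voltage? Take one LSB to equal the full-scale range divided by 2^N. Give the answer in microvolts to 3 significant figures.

Range = 2.35 − (-2.35) = 4.7 V.
Required N = ⌈(88.9 − 1.76)/6.02⌉ = ⌈14.475⌉ = 15.
LSB = 4.7 V / 2^15 = 143 µV.

143 µV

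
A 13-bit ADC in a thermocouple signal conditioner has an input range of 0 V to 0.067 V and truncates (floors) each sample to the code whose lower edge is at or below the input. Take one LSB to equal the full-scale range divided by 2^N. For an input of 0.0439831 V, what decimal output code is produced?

Span = 0.067 V. LSB = 0.067 V / 2^13 ≈ 8.179 µV.
V_in − V_min = 0.0439831 − (0) = 0.0439831 V.
Divide by LSB: 0.0439831 × 8192/0.067 = 5377.7546.
Truncating gives code 5377.

5377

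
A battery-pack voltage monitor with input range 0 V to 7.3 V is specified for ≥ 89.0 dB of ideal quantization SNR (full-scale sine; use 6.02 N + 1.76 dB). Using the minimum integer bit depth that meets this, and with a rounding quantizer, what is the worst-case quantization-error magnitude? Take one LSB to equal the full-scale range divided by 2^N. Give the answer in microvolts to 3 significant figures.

111 µV

Span = 7.3 V.
Required N = ⌈(89.0 − 1.76)/6.02⌉ = ⌈14.492⌉ = 15.
LSB = 7.3 V ÷ 2^15 = 7.3/32768 V = 222.78 µV.
Half an LSB is 111 µV.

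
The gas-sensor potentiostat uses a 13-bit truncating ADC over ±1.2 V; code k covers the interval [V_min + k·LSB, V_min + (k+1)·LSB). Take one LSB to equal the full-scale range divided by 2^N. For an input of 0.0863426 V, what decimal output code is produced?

The full-scale span is 1.2 − (-1.2) = 2.4 V. LSB = 2.4 V / 2^13 ≈ 293.0 µV.
(V_in − V_min) × 2^13/range = (0.0863426 − (-1.2)) × 8192/2.4 = 4390.716.
Floor → code = 4390.

4390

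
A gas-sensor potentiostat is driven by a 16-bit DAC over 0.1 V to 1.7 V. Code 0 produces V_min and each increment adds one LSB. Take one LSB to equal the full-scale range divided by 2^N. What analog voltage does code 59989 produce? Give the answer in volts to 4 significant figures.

1.565 V

Full-scale range = 1.7 V − (0.1 V) = 1.6 V. LSB = 1.6 V / 2^16.
V_out = 0.1 + 59989 × (1.6/65536) V
      = 0.1 V + 1.46458 V = 1.56458 V.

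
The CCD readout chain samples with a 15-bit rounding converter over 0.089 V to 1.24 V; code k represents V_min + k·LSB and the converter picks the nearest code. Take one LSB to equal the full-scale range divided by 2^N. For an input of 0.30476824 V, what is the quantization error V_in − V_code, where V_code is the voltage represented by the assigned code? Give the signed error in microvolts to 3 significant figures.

−9.13 µV

Full-scale range = 1.24 V − (0.089 V) = 1.151 V. LSB = 1.151 V / 2^15 ≈ 35.13 µV.
Position in LSBs: (0.30476824 − (0.089)) × 32768/1.151 = 6142.7400; rounding gives k = 6143.
V_code = V_min + k × range/2^15 = 0.089 + 6143 × 1.151/32768 = 0.30477737427 V.
Error = V_in − V_code = 0.30476824 − (0.30477737427) = −9.13 µV.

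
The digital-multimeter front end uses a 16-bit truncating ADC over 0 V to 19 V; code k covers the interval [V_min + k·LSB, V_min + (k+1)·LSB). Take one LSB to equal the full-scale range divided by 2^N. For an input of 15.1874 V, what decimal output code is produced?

52385

Full-scale range = 19 V. LSB = 19 V / 2^16 ≈ 289.9 µV.
V_in − V_min = 15.1874 − (0) = 15.1874 V.
Divide by LSB: 15.1874 × 65536/19 = 52385.3393.
Truncating gives code 52385.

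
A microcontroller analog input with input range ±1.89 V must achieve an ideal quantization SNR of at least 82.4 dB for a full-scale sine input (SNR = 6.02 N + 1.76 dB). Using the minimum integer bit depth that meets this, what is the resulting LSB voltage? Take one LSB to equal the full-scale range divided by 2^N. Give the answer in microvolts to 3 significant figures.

231 µV

Range = 1.89 − (-1.89) = 3.78 V.
6.02 N + 1.76 ≥ 82.4 gives N ≥ 13.395, so the minimum integer is 14.
LSB = 3.78 V ÷ 2^14 = 3.78/16384 V = 231 µV.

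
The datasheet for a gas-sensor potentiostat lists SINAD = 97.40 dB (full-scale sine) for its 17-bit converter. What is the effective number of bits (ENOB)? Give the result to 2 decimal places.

15.89 bits

(97.40 − 1.76) / 6.02 = 95.64/6.02 = 15.8870 effective bits.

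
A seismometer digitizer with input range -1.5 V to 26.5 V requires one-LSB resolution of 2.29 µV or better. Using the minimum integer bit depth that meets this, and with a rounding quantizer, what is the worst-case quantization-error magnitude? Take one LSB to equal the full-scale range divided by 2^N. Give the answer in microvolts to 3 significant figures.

0.834 µV

Full-scale range = 26.5 V − (-1.5 V) = 28 V.
Levels needed ≥ 28/2.29 µV = 1.223e7. 2^24 = 16777216 suffices, so N_min = 24.
One LSB is 28 V / 16777216 = 1.6689 µV.
|e|_max = LSB/2 = 0.834 µV.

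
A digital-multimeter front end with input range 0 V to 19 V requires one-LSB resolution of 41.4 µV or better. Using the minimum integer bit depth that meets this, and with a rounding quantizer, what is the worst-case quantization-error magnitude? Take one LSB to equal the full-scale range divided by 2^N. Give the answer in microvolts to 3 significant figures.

V_FS = 19 V.
19 V / 41.4 µV = 458900. Since 2^18 = 262144 and 2^19 = 524288, N = 19.
One LSB is 19 V / 524288 = 36.240 µV.
Half an LSB is 18.1 µV.

18.1 µV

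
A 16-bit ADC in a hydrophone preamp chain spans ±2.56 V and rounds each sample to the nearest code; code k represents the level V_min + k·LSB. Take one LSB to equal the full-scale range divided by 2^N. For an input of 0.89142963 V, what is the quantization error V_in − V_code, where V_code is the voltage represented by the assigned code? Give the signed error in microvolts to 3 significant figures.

Range = 2.56 − (-2.56) = 5.12 V. LSB = 5.12 V / 2^16 ≈ 78.13 µV.
(0.89142963 − (-2.56)) / LSB = 3.45142963 × 65536/5.12 = 44178.2993. Nearest integer: k = 44178.
Reconstructed level: -2.56 + 44178 × 5.12/65536 V = 0.89140625000 V.
Error = V_in − V_code = 0.89142963 − (0.89140625000) = +23.4 µV.

+23.4 µV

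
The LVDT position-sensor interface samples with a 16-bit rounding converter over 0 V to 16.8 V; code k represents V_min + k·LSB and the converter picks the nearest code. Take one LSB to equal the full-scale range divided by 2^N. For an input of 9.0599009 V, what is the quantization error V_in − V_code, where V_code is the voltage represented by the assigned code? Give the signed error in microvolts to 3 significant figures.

+62.0 µV

Span = 16.8 V. LSB = 16.8 V / 2^16 ≈ 256.3 µV.
(9.0599009 − (0)) / LSB = 9.0599009 × 65536/16.8 = 35342.2420. Nearest integer: k = 35342.
V_code = 0 + (35342/65536) × 16.8 = 9.0598388672 V.
V_in − V_code = 9.0599009 − (9.0598388672) = +62.0 µV.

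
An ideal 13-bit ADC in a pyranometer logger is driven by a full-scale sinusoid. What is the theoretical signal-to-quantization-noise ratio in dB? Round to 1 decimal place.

6.02(13) + 1.76 = 78.26 + 1.76 = 80.02 dB.

80.0 dB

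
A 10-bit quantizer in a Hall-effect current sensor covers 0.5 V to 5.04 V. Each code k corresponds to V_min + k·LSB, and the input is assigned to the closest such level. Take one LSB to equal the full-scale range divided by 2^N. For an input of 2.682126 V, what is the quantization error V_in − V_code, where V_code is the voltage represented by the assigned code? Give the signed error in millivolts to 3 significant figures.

The full-scale span is 5.04 − (0.5) = 4.54 V. LSB = 4.54 V / 2^10 ≈ 4.434 mV.
(V_in − V_min)/LSB = (2.682126 − (0.5)) × 1024/4.54 = 492.1800 → nearest code k = 492.
V_code = V_min + k × range/2^10 = 0.5 + 492 × 4.54/1024 = 2.681328125 V.
V_in − V_code = 2.682126 − (2.681328125) = +0.798 mV.

+0.798 mV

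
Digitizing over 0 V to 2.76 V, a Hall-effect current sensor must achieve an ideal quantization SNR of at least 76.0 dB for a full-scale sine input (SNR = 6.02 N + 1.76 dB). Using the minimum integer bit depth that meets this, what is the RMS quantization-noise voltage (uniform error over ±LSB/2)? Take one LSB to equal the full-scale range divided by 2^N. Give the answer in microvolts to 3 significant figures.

Span = 2.76 V.
N ≥ (76.0 − 1.76)/6.02 = 12.332 → N_min = 13.
One LSB is 2.76 V / 8192 = 336.91 µV.
V_rms = LSB/√12 = 97.3 µV.

97.3 µV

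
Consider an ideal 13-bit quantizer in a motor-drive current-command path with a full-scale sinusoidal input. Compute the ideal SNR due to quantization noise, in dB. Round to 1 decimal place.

For an ideal N-bit converter with full-scale sine input, SNR = 6.02 N + 1.76 dB. SNR = 6.02 × 13 + 1.76 = 78.26 + 1.76 = 80.02 dB.

80.0 dB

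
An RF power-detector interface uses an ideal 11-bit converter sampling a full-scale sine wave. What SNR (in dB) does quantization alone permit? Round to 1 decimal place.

SNR = 6.02·11 + 1.76 = 67.98 dB.

68.0 dB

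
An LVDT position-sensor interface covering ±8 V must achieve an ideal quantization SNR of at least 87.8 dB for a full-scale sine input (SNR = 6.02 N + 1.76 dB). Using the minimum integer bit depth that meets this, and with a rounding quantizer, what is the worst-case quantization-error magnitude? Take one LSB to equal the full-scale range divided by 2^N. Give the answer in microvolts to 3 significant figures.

244 µV

Full-scale range = 8 V − (-8 V) = 16 V.
6.02 N + 1.76 ≥ 87.8 gives N ≥ 14.292, so the minimum integer is 15.
One LSB is 16 V / 32768 = 488.28 µV.
Max error for round-to-nearest is LSB/2 = 244 µV.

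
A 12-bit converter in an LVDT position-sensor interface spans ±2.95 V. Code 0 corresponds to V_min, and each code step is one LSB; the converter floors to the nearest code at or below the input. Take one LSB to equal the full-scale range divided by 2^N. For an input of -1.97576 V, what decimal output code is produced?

The full-scale span is 2.95 − (-2.95) = 5.9 V. LSB = 5.9 V / 2^12 ≈ 1.440 mV.
(V_in − V_min) × 2^12/range = (-1.97576 − (-2.95)) × 4096/5.9 = 676.354.
Floor → code = 676.

676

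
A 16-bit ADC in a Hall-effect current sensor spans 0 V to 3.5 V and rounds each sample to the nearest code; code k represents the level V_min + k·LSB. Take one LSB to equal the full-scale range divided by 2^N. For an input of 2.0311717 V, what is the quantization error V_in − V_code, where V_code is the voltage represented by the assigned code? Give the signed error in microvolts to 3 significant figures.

V_FS = 3.5 V. LSB = 3.5 V / 2^16 ≈ 53.41 µV.
(2.0311717 − (0)) / LSB = 2.0311717 × 65536/3.5 = 38032.8196. Nearest integer: k = 38033.
Reconstructed level: 0 + 38033 × 3.5/65536 V = 2.0311813354 V.
Error = V_in − V_code = 2.0311717 − (2.0311813354) = −9.64 µV.

−9.64 µV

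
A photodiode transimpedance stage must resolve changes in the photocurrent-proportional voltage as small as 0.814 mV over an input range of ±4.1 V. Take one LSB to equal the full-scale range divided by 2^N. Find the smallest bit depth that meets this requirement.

14 bits

The full-scale span is 4.1 − (-4.1) = 8.2 V.
Need 2^N ≥ 8.2 V / 0.814 mV = 10070 → N_min = 14.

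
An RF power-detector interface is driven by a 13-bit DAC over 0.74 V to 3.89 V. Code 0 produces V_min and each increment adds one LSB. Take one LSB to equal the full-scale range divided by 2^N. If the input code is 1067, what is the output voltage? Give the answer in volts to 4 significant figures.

Range = 3.89 − (0.74) = 3.15 V. LSB = 3.15 V / 2^13.
Output = V_min + (1067/8192) × range = 0.74 + 0.130249 × 3.15 V
      = 0.74 V + 0.410284 V = 1.15028 V.

1.150 V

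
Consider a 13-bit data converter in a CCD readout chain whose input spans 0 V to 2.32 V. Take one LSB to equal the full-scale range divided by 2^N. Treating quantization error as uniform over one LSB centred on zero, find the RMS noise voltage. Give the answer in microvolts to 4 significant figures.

81.75 µV

V_FS = 2.32 V.
Step size = 2.32/8192 V = 283.203 µV.
σ_q = LSB/√12 = 283.203 µV/3.4641 = 81.75 µV.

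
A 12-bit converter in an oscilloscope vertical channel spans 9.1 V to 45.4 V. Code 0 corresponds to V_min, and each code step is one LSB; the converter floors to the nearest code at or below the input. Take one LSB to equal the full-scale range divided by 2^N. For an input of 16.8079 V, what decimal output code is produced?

Range = 45.4 − (9.1) = 36.3 V. LSB = 36.3 V / 2^12 ≈ 8.862 mV.
(V_in − V_min) × 2^12/range = (16.8079 − (9.1)) × 4096/36.3 = 869.740.
Floor → code = 869.

869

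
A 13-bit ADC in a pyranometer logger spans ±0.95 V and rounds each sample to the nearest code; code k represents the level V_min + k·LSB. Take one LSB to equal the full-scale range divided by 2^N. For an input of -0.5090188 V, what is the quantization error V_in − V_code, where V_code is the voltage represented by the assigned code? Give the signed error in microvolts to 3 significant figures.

Full-scale range = 0.95 V − (-0.95 V) = 1.9 V. LSB = 1.9 V / 2^13 ≈ 231.9 µV.
(V_in − V_min)/LSB = (-0.5090188 − (-0.95)) × 8192/1.9 = 1901.3253 → nearest code k = 1901.
Reconstructed level: -0.95 + 1901 × 1.9/8192 V = -0.5090942383 V.
e = -0.5090188 − (-0.5090942383) = +75.4 µV.

+75.4 µV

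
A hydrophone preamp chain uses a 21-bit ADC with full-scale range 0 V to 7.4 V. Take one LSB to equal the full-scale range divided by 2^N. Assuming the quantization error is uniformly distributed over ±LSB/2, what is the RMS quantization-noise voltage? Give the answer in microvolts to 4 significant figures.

1.019 µV

Span = 7.4 V.
LSB = 7.4 V / 2^21 = 3.52859 µV.
σ_q = LSB/√12 = 3.52859 µV/3.4641 = 1.019 µV.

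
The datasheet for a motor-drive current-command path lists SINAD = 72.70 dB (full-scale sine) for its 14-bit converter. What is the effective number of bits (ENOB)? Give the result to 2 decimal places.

ENOB = (SINAD − 1.76) / 6.02 = (72.70 − 1.76) / 6.02 = 70.94 / 6.02 = 11.7841.

11.78 bits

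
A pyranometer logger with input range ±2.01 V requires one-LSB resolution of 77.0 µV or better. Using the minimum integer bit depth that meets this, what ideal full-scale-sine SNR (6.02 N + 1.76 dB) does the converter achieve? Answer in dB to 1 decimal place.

98.1 dB

Range = 2.01 − (-2.01) = 4.02 V.
Required number of levels: 4.02/77.0 µV = 52208; smallest N with 2^N ≥ that is 16.
Ideal SNR at N = 16: 6.02·16 + 1.76 = 98.1 dB.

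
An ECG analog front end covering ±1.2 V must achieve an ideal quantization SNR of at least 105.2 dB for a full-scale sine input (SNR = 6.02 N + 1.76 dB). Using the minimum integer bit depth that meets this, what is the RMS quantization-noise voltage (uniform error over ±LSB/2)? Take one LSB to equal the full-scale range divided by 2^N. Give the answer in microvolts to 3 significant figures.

2.64 µV

Range = 1.2 − (-1.2) = 2.4 V.
Solving 6.02 N ≥ 105.2 − 1.76: N ≥ 17.183. Round up → N = 18.
One LSB is 2.4 V / 262144 = 9.1553 µV.
V_rms = LSB/√12 = 2.64 µV.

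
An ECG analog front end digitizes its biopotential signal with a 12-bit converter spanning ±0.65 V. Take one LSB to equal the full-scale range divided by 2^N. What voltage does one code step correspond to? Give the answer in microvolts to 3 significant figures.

317 µV

Range = 0.65 − (-0.65) = 1.3 V.
Number of codes = 2^12 = 4096.
LSB = 1.3 V / 2^12 = 317 µV.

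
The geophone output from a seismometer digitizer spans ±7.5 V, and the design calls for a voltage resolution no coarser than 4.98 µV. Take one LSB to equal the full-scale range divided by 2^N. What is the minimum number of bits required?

22 bits

The full-scale span is 7.5 − (-7.5) = 15 V.
Levels needed ≥ 15/4.98 µV = 3.012e6. 2^22 = 4194304 suffices, so N_min = 22.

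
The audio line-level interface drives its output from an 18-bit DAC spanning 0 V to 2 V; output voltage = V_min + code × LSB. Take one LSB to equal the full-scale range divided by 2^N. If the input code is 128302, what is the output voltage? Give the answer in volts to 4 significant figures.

0.9789 V

Range is 2 V. LSB = 2 V / 2^18.
Output = V_min + (128302/262144) × range = 0 + 0.489433 × 2 V
      = 0 + 0.978867 = 0.978867 V.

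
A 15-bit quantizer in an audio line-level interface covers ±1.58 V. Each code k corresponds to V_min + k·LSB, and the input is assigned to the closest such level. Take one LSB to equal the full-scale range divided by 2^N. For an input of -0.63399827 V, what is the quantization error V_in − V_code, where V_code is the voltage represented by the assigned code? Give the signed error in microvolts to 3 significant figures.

Range = 1.58 − (-1.58) = 3.16 V. LSB = 3.16 V / 2^15 ≈ 96.44 µV.
Position in LSBs: (-0.63399827 − (-1.58)) × 32768/3.16 = 9809.6787; rounding gives k = 9810.
V_code = V_min + k × range/2^15 = -1.58 + 9810 × 3.16/32768 = -0.63396728516 V.
V_in − V_code = -0.63399827 − (-0.63396728516) = −31.0 µV.

−31.0 µV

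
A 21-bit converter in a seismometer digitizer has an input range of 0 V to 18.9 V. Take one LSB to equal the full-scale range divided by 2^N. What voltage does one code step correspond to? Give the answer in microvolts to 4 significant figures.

9.012 µV

Range is 18.9 V.
2^21 = 2097152 levels.
LSB = 18.9 V / 2^21 = 9.012 µV.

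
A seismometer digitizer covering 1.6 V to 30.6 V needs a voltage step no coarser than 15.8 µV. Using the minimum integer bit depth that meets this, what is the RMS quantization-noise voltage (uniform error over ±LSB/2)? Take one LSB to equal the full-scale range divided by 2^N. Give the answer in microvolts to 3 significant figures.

Full-scale range = 30.6 V − (1.6 V) = 29 V.
Need 2^N ≥ 29 V / 15.8 µV = 1.835e6 → N_min = 21.
One LSB is 29 V / 2097152 = 13.828 µV.
V_rms = LSB/√12 = 3.99 µV.

3.99 µV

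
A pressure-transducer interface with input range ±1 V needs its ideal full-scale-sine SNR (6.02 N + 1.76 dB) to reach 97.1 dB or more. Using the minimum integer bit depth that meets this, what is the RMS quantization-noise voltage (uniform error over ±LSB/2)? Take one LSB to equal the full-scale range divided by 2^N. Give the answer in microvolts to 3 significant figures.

The full-scale span is 1 − (-1) = 2 V.
Required N = ⌈(97.1 − 1.76)/6.02⌉ = ⌈15.837⌉ = 16.
LSB = 2 V ÷ 2^16 = 2/65536 V = 30.518 µV.
RMS noise = LSB/√12 = 8.81 µV.

8.81 µV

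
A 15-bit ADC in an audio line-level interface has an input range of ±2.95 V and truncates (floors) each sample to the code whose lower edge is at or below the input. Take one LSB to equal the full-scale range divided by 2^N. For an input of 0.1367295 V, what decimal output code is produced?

Full-scale range = 2.95 V − (-2.95 V) = 5.9 V. LSB = 5.9 V / 2^15 ≈ 180.1 µV.
V_in − V_min = 0.1367295 − (-2.95) = 3.0867295 V.
Divide by LSB: 3.0867295 × 32768/5.9 = 17143.3817.
Truncating gives code 17143.

17143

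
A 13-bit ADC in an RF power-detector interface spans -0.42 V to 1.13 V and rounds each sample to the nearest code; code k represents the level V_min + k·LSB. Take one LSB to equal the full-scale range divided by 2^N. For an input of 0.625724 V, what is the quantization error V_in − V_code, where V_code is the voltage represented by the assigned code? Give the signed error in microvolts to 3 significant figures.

Full-scale range = 1.13 V − (-0.42 V) = 1.55 V. LSB = 1.55 V / 2^13 ≈ 189.2 µV.
(V_in − V_min)/LSB = (0.625724 − (-0.42)) × 8192/1.55 = 5526.8200 → nearest code k = 5527.
Reconstructed level: -0.42 + 5527 × 1.55/8192 V = 0.6257580566 V.
V_in − V_code = 0.625724 − (0.6257580566) = −34.1 µV.

−34.1 µV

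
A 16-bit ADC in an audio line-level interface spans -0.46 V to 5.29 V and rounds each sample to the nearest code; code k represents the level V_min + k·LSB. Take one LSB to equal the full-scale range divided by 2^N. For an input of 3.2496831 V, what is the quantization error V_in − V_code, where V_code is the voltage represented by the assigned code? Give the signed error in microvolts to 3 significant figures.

Full-scale range = 5.29 V − (-0.46 V) = 5.75 V. LSB = 5.75 V / 2^16 ≈ 87.74 µV.
(V_in − V_min)/LSB = (3.2496831 − (-0.46)) × 65536/5.75 = 42281.3551 → nearest code k = 42281.
Reconstructed level: -0.46 + 42281 × 5.75/65536 V = 3.2496519470 V.
e = 3.2496831 − (3.2496519470) = +31.2 µV.

+31.2 µV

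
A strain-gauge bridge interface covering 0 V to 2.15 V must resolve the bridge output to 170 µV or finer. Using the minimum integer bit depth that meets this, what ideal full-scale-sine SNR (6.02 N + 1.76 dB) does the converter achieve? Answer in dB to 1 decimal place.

Range is 2.15 V.
2.15 V / 170 µV = 12650. Since 2^13 = 8192 and 2^14 = 16384, N = 14.
Ideal SNR at N = 14: 6.02·14 + 1.76 = 86.0 dB.

86.0 dB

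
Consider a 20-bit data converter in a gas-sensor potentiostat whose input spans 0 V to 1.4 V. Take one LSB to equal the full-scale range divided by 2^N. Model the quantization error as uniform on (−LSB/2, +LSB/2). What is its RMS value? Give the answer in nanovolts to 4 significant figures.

385.4 nV

Span = 1.4 V.
Step size = 1.4/1048576 V = 1.33514 µV.
RMS of a uniform error over width LSB is LSB/√12 = 385.4 nV.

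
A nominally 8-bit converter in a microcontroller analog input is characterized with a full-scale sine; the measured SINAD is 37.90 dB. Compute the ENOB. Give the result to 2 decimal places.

ENOB = (SINAD − 1.76) / 6.02 = (37.90 − 1.76) / 6.02 = 36.14 / 6.02 = 6.0033.

6.00 bits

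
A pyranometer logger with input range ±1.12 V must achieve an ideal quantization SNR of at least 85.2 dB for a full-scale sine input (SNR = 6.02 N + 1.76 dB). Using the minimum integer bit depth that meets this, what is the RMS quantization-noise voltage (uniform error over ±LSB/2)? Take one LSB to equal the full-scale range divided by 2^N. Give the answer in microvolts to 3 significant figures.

The full-scale span is 1.12 − (-1.12) = 2.24 V.
6.02 N + 1.76 ≥ 85.2 gives N ≥ 13.860, so the minimum integer is 14.
LSB = 2.24 V ÷ 2^14 = 2.24/16384 V = 136.72 µV.
σ_q = LSB/√12 = 136.72 µV/3.4641 = 39.5 µV.

39.5 µV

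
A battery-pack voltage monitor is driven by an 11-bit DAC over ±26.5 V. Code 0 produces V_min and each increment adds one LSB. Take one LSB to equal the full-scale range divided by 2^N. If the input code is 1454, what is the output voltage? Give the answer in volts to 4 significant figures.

Range = 26.5 − (-26.5) = 53 V. LSB = 53 V / 2^11.
Output = V_min + (1454/2048) × range = -26.5 + 0.709961 × 53 V
      = -26.5 + 37.6279 = 11.1279 V.

11.13 V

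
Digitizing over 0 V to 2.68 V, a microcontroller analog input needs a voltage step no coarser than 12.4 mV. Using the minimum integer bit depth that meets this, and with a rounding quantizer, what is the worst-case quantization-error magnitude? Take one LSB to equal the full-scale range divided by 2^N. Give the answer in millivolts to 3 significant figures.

V_FS = 2.68 V.
Need 2^N ≥ 2.68 V / 12.4 mV = 216.1 → N_min = 8.
Step size = 2.68/256 V = 10.469 mV.
|e|_max = LSB/2 = 5.23 mV.

5.23 mV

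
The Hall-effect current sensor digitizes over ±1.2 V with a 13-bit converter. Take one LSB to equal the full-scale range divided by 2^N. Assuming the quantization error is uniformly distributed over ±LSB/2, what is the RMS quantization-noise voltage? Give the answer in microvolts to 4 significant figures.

Full-scale range = 1.2 V − (-1.2 V) = 2.4 V.
LSB = 2.4 V ÷ 2^13 = 2.4/8192 V = 292.969 µV.
σ_q = LSB/√12 = 292.969 µV/3.4641 = 84.57 µV.

84.57 µV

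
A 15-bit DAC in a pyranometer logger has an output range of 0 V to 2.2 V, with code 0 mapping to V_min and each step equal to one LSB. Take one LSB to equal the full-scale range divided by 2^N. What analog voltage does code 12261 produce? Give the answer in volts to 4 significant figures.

0.8232 V

Full-scale range = 2.2 V. LSB = 2.2 V / 2^15.
V_out = 0 + 12261 × (2.2/32768) V
      = 0 V + 0.823187 V = 0.823187 V.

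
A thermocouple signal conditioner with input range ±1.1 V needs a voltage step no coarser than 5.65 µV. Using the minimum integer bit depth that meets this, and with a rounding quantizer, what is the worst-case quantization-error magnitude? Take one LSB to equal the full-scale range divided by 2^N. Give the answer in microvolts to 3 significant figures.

Full-scale range = 1.1 V − (-1.1 V) = 2.2 V.
Levels needed ≥ 2.2/5.65 µV = 389400. 2^19 = 524288 suffices, so N_min = 19.
LSB = 2.2 V / 2^19 = 4.1962 µV.
Half an LSB is 2.10 µV.

2.10 µV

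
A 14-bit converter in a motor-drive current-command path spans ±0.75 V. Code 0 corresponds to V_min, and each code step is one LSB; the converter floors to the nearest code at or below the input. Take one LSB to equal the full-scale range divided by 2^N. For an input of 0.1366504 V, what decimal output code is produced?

9684

Range = 0.75 − (-0.75) = 1.5 V. LSB = 1.5 V / 2^14 ≈ 91.55 µV.
code = ⌊(V_in − V_min)/LSB⌋ = ⌊(V_in − V_min) × 2^14 / range⌋
     = ⌊(0.1366504 − (-0.75)) × 16384 / 1.5⌋ = ⌊0.8866504 × 16384/1.5⌋
     = ⌊9684.587⌋ = 9684.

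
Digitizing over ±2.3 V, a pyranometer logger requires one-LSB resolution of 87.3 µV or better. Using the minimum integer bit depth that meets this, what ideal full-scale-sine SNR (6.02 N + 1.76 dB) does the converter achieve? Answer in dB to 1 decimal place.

Span: 2.3 V − (-2.3 V) = 4.6 V.
Levels needed ≥ 4.6/87.3 µV = 52690. 2^16 = 65536 suffices, so N_min = 16.
6.02(16) + 1.76 = 98.08 dB.

98.1 dB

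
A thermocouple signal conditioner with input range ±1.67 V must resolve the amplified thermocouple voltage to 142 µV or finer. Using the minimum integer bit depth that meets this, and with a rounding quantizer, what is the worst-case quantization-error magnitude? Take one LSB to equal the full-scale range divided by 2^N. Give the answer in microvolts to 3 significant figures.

Range = 1.67 − (-1.67) = 3.34 V.
Need 2^N ≥ 3.34 V / 142 µV = 23520 → N_min = 15.
Step size = 3.34/32768 V = 101.93 µV.
|e|_max = LSB/2 = 51.0 µV.

51.0 µV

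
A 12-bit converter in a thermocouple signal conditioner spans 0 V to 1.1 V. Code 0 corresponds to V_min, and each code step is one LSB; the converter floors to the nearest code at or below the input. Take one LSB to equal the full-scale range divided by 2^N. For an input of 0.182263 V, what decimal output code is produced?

Range is 1.1 V. LSB = 1.1 V / 2^12 ≈ 268.6 µV.
(V_in − V_min) × 2^12/range = (0.182263 − (0)) × 4096/1.1 = 678.681.
Floor → code = 678.

678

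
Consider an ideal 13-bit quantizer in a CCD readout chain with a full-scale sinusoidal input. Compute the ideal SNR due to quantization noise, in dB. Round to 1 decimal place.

SNR = 6.02·13 + 1.76 = 80.02 dB.

80.0 dB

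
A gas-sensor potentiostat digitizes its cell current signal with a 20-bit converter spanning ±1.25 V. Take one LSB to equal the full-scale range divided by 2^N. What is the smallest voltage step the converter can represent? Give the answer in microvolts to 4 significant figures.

Full-scale range = 1.25 V − (-1.25 V) = 2.5 V.
There are 2^20 = 1048576 steps.
LSB = 2.5 V ÷ 2^20 = 2.5/1048576 V = 2.384 µV.

2.384 µV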